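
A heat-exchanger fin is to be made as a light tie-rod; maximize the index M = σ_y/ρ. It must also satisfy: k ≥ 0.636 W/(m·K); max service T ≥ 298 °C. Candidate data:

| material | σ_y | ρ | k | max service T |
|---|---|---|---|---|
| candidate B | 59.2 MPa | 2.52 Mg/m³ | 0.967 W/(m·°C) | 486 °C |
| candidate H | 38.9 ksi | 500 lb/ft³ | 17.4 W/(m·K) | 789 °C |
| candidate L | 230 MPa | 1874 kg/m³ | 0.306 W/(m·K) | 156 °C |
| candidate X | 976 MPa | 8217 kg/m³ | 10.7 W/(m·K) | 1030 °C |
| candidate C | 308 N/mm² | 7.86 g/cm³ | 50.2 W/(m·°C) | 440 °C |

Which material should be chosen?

Screen on constraints: k ≥ 0.636 W/(m·K); max service T ≥ 298 °C. Survivors: candidate B, candidate H, candidate X, candidate C.
After converting to SI:
  candidate B: σ_y = 59.20 MPa, ρ = 2520 kg/m³
  candidate H: σ_y = 268.2 MPa, ρ = 8009 kg/m³
  candidate X: σ_y = 976.0 MPa, ρ = 8217 kg/m³
  candidate C: σ_y = 308.0 MPa, ρ = 7860 kg/m³
  candidate X: M = 119 kN·m/kg
  candidate C: M = 39.2 kN·m/kg
  candidate H: M = 33.5 kN·m/kg
  candidate B: M = 23.5 kN·m/kg
Candidate X ranks first.

candidate X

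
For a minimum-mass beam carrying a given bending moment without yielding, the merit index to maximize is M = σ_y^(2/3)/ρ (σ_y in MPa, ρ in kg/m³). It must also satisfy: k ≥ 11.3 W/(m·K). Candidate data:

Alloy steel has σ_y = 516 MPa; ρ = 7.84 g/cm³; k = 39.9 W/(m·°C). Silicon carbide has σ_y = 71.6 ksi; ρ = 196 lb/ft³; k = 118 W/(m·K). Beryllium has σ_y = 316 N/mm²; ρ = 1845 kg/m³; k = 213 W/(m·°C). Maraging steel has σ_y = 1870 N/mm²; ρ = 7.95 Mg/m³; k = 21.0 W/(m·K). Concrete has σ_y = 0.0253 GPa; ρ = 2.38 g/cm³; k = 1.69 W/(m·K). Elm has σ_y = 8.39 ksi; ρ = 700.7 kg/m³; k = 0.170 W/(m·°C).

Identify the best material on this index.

Screen on constraints: k ≥ 11.3 W/(m·K). Survivors: alloy steel, silicon carbide, beryllium, maraging steel.
Normalizing units and computing the index:
  alloy steel: σ_y = 516.0 MPa, ρ = 7840 kg/m³
  silicon carbide: σ_y = 493.7 MPa, ρ = 3140 kg/m³
  beryllium: σ_y = 316.0 MPa, ρ = 1845 kg/m³
  maraging steel: σ_y = 1870 MPa, ρ = 7950 kg/m³
  beryllium: M = 25.1×10⁻³
  silicon carbide: M = 19.9×10⁻³
  maraging steel: M = 19.1×10⁻³
  alloy steel: M = 8.21×10⁻³
Beryllium has the largest M.

beryllium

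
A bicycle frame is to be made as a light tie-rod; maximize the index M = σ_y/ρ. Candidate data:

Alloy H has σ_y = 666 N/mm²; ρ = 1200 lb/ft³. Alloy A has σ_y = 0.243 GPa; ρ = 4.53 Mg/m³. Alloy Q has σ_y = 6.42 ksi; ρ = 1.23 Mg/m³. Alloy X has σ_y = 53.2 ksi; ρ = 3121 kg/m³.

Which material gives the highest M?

alloy X

Convert each candidate to consistent units, then evaluate M:
  alloy H: σ_y = 666.0 MPa, ρ = 19220 kg/m³
  alloy A: σ_y = 243.0 MPa, ρ = 4530 kg/m³
  alloy Q: σ_y = 44.26 MPa, ρ = 1230 kg/m³
  alloy X: σ_y = 366.8 MPa, ρ = 3121 kg/m³
  alloy X: M = 118 kN·m/kg
  alloy A: M = 53.6 kN·m/kg
  alloy Q: M = 36.0 kN·m/kg
  alloy H: M = 34.6 kN·m/kg
Highest index: alloy X.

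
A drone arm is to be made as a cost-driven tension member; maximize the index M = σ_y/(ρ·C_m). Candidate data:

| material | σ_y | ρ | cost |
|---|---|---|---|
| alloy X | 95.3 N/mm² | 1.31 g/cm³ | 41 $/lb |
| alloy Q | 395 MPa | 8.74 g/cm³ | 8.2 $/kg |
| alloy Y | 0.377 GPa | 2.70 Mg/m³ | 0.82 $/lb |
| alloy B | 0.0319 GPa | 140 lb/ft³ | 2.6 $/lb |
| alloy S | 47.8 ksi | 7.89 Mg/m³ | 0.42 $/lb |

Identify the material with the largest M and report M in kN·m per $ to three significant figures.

alloy Y, M = 77.2 kN·m per $

After converting to SI:
  alloy X: σ_y = 95.30 MPa, ρ = 1310 kg/m³, cost = 90.39 $/kg
  alloy Q: σ_y = 395.0 MPa, ρ = 8740 kg/m³, cost = 8.200 $/kg
  alloy Y: σ_y = 377.0 MPa, ρ = 2700 kg/m³, cost = 1.808 $/kg
  alloy B: σ_y = 31.90 MPa, ρ = 2243 kg/m³, cost = 5.732 $/kg
  alloy S: σ_y = 329.6 MPa, ρ = 7890 kg/m³, cost = 0.9259 $/kg
  alloy Y: M = 77.2 kN·m per $
  alloy S: M = 45.1 kN·m per $
  alloy Q: M = 5.51 kN·m per $
  alloy B: M = 2.48 kN·m per $
  alloy X: M = 0.805 kN·m per $
Alloy Y ranks first.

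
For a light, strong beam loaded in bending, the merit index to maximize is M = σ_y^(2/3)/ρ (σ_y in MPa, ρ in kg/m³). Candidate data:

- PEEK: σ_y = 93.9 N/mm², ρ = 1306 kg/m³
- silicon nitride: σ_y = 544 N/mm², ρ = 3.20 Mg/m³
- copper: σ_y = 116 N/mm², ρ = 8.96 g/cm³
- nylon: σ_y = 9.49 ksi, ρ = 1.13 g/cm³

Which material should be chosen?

Putting every candidate on a common basis:
  PEEK: σ_y = 93.90 MPa, ρ = 1306 kg/m³
  silicon nitride: σ_y = 544.0 MPa, ρ = 3200 kg/m³
  copper: σ_y = 116.0 MPa, ρ = 8960 kg/m³
  nylon: σ_y = 65.43 MPa, ρ = 1130 kg/m³
  silicon nitride: M = 20.8×10⁻³
  PEEK: M = 15.8×10⁻³
  nylon: M = 14.4×10⁻³
  copper: M = 2.65×10⁻³
Silicon nitride ranks first.

silicon nitride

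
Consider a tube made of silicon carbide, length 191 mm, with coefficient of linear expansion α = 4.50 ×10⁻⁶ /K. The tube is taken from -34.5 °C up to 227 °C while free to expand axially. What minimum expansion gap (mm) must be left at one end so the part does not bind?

0.225 mm

ΔT = 227 − (-34.5) = 261.5 K.
ΔL = α·L₀·ΔT = 4.50×10⁻⁶ × 191 mm × 261.5 K = 0.225 mm.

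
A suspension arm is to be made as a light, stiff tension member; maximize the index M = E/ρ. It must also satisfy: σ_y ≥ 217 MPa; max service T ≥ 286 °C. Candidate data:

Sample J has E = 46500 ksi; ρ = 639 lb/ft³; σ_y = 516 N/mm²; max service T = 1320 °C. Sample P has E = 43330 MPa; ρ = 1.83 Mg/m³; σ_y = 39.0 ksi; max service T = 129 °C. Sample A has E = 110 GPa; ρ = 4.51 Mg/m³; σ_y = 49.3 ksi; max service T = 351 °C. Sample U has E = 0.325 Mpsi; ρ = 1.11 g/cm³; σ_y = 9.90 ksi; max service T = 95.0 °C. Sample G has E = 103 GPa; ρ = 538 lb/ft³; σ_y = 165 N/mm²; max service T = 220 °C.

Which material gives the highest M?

Screen on constraints: σ_y ≥ 217 MPa; max service T ≥ 286 °C. Survivors: sample J, sample A.
After converting to SI:
  sample J: E = 320.6 GPa, ρ = 10240 kg/m³
  sample A: E = 110.0 GPa, ρ = 4510 kg/m³
  sample J: M = 31.3 MN·m/kg
  sample A: M = 24.4 MN·m/kg
Sample J has the largest M.

sample J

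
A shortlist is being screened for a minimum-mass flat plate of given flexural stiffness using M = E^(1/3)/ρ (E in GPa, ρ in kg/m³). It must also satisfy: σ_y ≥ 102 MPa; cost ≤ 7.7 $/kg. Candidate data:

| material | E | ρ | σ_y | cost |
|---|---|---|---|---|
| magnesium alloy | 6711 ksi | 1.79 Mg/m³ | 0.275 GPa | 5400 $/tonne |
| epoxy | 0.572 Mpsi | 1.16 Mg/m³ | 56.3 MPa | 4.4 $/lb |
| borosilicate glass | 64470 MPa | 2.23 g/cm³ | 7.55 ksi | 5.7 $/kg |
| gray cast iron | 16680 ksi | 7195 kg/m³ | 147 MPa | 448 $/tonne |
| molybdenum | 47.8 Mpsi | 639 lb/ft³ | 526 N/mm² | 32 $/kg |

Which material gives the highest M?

magnesium alloy

Screen on constraints: σ_y ≥ 102 MPa; cost ≤ 7.7 $/kg. Survivors: magnesium alloy, gray cast iron.
Putting every candidate on a common basis:
  magnesium alloy: E = 46.27 GPa, ρ = 1790 kg/m³
  gray cast iron: E = 115.0 GPa, ρ = 7195 kg/m³
  magnesium alloy: M = 2.01×10⁻³
  gray cast iron: M = 0.676×10⁻³
Magnesium alloy ranks first.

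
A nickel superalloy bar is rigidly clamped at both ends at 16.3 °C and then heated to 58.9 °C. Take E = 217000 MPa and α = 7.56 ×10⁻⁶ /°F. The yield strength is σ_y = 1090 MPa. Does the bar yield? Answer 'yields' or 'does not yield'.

E = 217000 MPa = 217.0 GPa.
α = 7.56×10⁻⁶/°F × 9/5 = 13.6×10⁻⁶/K.
ΔT = 42.60 K. Constrained thermal stress σ = E·α·ΔT = 217.0×10³ MPa × 13.6×10⁻⁶ × 42.60 = 126 MPa (compressive).
Compare to σ_y = 1090 MPa: σ < σ_y, so it does not yield.

does not yield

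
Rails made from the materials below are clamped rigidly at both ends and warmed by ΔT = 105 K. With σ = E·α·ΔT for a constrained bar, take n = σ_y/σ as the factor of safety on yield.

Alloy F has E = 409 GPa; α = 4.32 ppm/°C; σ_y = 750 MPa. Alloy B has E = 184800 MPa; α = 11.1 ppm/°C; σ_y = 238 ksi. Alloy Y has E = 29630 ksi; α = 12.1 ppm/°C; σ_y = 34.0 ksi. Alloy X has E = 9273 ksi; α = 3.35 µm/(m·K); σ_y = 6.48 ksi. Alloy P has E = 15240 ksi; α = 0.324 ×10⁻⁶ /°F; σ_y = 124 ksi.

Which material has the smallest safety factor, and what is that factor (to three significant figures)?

alloy Y, n = 0.903

Converting E to GPa, α to ×10⁻⁶/K, σ_y to MPa, then σ and n for each:
  alloy F: E = 409.0, α = 4.32, σ_y = 750.0 → σ = 186 MPa, n = 4.04
  alloy B: E = 184.8, α = 11.1, σ_y = 1641 → σ = 215 MPa, n = 7.62
  alloy Y: E = 204.3, α = 12.1, σ_y = 234.4 → σ = 260 MPa, n = 0.903
  alloy X: E = 63.94, α = 3.35, σ_y = 44.68 → σ = 22.5 MPa, n = 1.99
  alloy P: E = 105.1, α = 0.583, σ_y = 855.0 → σ = 6.43 MPa, n = 133
Smallest n: alloy Y with n = 0.903.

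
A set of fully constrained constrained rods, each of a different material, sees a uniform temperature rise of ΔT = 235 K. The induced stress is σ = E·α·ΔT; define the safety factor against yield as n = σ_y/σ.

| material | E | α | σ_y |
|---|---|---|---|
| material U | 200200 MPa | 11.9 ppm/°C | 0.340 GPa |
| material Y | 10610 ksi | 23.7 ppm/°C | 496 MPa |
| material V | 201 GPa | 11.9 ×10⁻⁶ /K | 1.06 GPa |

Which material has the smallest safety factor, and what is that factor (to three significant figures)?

material U, n = 0.607

Per material, after unit conversion:
  material U: E = 200.2, α = 11.9, σ_y = 340.0 → σ = 560 MPa, n = 0.607
  material Y: E = 73.15, α = 23.7, σ_y = 496.0 → σ = 407 MPa, n = 1.22
  material V: E = 201.0, α = 11.9, σ_y = 1060 → σ = 562 MPa, n = 1.89
Smallest n: material U with n = 0.607.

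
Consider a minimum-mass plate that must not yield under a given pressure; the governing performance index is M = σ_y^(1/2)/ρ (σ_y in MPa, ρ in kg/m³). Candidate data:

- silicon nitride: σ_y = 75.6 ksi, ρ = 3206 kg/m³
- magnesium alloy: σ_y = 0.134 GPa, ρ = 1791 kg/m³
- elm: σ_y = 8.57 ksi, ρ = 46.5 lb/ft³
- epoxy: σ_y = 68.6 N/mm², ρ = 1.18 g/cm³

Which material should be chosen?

Putting every candidate on a common basis:
  silicon nitride: σ_y = 521.2 MPa, ρ = 3206 kg/m³
  magnesium alloy: σ_y = 134.0 MPa, ρ = 1791 kg/m³
  elm: σ_y = 59.09 MPa, ρ = 744.9 kg/m³
  epoxy: σ_y = 68.60 MPa, ρ = 1180 kg/m³
  elm: M = 10.3×10⁻³
  silicon nitride: M = 7.12×10⁻³
  epoxy: M = 7.02×10⁻³
  magnesium alloy: M = 6.46×10⁻³
The maximum is for elm.

elm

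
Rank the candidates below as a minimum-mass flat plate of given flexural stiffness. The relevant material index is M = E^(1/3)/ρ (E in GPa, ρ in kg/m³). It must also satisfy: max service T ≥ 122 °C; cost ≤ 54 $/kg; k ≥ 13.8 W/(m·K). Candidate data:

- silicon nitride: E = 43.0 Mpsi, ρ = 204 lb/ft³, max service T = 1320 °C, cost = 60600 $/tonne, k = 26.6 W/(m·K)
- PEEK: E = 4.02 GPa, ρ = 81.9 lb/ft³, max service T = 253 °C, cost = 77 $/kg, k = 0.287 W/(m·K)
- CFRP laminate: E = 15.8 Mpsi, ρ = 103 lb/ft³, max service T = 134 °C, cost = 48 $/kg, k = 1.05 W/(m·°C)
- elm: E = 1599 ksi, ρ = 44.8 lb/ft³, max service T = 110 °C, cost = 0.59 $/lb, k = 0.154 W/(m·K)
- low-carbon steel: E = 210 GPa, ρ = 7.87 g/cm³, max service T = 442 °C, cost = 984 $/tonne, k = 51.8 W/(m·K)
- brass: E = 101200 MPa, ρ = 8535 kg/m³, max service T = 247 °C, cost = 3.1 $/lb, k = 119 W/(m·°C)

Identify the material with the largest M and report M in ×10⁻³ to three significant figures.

low-carbon steel, M = 0.755×10⁻³

Screen on constraints: max service T ≥ 122 °C; cost ≤ 54 $/kg; k ≥ 13.8 W/(m·K). Survivors: low-carbon steel, brass.
Convert each candidate to consistent units, then evaluate M:
  low-carbon steel: E = 210.0 GPa, ρ = 7870 kg/m³
  brass: E = 101.2 GPa, ρ = 8535 kg/m³
  low-carbon steel: M = 0.755×10⁻³
  brass: M = 0.546×10⁻³
Low-carbon steel ranks first.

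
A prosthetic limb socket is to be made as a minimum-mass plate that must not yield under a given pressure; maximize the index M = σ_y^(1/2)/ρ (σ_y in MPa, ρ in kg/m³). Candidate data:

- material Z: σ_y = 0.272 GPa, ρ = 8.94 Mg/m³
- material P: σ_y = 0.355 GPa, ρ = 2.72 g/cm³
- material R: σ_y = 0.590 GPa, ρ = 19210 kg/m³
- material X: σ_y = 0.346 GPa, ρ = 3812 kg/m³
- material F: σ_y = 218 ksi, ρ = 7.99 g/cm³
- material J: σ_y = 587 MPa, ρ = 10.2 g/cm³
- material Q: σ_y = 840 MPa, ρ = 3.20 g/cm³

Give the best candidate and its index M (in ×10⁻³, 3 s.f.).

material Q, M = 9.06×10⁻³

Normalizing units and computing the index:
  material Z: σ_y = 272.0 MPa, ρ = 8940 kg/m³
  material P: σ_y = 355.0 MPa, ρ = 2720 kg/m³
  material R: σ_y = 590.0 MPa, ρ = 19210 kg/m³
  material X: σ_y = 346.0 MPa, ρ = 3812 kg/m³
  material F: σ_y = 1503 MPa, ρ = 7990 kg/m³
  material J: σ_y = 587.0 MPa, ρ = 10200 kg/m³
  material Q: σ_y = 840.0 MPa, ρ = 3200 kg/m³
  material Q: M = 9.06×10⁻³
  material P: M = 6.93×10⁻³
  material X: M = 4.88×10⁻³
  material F: M = 4.85×10⁻³
  material J: M = 2.38×10⁻³
  material Z: M = 1.84×10⁻³
  material R: M = 1.26×10⁻³
Highest index: material Q.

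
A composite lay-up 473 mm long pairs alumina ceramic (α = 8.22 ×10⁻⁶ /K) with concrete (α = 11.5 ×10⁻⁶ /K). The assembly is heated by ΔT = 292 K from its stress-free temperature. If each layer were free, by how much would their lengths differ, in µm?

Δα = |8.22 − 11.5|×10⁻⁶/K = 3.28×10⁻⁶/K.
ΔL_mismatch = Δα·L·ΔT = 3.28×10⁻⁶ × 473.0 mm × 292.0 K = 453 µm.

453 µm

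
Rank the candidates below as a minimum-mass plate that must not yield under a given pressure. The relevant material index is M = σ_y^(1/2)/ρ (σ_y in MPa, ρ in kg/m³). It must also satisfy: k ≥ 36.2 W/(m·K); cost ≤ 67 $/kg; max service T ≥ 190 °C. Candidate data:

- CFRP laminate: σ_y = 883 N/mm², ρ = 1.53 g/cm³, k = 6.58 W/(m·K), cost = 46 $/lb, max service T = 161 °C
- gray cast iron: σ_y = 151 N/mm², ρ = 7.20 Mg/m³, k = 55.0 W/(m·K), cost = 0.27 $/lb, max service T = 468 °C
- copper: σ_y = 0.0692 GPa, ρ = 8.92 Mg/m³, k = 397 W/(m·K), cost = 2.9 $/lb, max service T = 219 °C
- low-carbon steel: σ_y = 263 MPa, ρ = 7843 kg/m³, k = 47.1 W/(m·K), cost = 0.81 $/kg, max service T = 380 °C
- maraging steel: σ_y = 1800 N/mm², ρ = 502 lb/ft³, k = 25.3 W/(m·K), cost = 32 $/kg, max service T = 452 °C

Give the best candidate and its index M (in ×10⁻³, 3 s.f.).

low-carbon steel, M = 2.07×10⁻³

Screen on constraints: k ≥ 36.2 W/(m·K); cost ≤ 67 $/kg; max service T ≥ 190 °C. Survivors: gray cast iron, copper, low-carbon steel.
Normalizing units and computing the index:
  gray cast iron: σ_y = 151.0 MPa, ρ = 7200 kg/m³
  copper: σ_y = 69.20 MPa, ρ = 8920 kg/m³
  low-carbon steel: σ_y = 263.0 MPa, ρ = 7843 kg/m³
  low-carbon steel: M = 2.07×10⁻³
  gray cast iron: M = 1.71×10⁻³
  copper: M = 0.933×10⁻³
Low-carbon steel ranks first.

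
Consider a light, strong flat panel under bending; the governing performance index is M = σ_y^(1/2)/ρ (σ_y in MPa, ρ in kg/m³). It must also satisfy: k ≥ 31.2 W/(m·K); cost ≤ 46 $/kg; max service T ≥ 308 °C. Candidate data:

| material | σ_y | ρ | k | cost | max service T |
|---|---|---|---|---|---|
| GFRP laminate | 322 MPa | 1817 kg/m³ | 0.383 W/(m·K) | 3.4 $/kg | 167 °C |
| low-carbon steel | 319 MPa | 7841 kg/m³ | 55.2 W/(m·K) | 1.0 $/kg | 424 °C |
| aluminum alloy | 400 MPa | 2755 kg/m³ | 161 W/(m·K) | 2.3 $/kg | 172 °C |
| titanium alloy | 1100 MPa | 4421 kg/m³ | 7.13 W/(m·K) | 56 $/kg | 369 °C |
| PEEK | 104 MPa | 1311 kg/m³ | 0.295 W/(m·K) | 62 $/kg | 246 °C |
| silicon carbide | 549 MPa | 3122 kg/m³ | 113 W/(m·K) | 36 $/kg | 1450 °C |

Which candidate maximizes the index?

Screen on constraints: k ≥ 31.2 W/(m·K); cost ≤ 46 $/kg; max service T ≥ 308 °C. Survivors: low-carbon steel, silicon carbide.
Computing M directly (units already consistent):
  silicon carbide: M = 7.51×10⁻³
  low-carbon steel: M = 2.28×10⁻³
Highest index: silicon carbide.

silicon carbide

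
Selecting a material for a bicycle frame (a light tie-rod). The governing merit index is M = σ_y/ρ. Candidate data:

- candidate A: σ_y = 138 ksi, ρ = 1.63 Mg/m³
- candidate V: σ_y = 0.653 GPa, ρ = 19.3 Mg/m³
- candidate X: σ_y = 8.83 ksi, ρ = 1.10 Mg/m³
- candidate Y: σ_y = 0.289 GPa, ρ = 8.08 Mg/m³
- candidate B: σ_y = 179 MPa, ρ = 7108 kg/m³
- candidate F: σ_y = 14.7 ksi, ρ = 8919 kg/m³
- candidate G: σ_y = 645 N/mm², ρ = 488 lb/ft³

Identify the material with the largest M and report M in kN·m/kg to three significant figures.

In SI units:
  candidate A: σ_y = 951.5 MPa, ρ = 1630 kg/m³
  candidate V: σ_y = 653.0 MPa, ρ = 19300 kg/m³
  candidate X: σ_y = 60.88 MPa, ρ = 1100 kg/m³
  candidate Y: σ_y = 289.0 MPa, ρ = 8080 kg/m³
  candidate B: σ_y = 179.0 MPa, ρ = 7108 kg/m³
  candidate F: σ_y = 101.4 MPa, ρ = 8919 kg/m³
  candidate G: σ_y = 645.0 MPa, ρ = 7817 kg/m³
  candidate A: M = 584 kN·m/kg
  candidate G: M = 82.5 kN·m/kg
  candidate X: M = 55.3 kN·m/kg
  candidate Y: M = 35.8 kN·m/kg
  candidate V: M = 33.8 kN·m/kg
  candidate B: M = 25.2 kN·m/kg
  candidate F: M = 11.4 kN·m/kg
Candidate A has the largest M.

candidate A, M = 584 kN·m/kg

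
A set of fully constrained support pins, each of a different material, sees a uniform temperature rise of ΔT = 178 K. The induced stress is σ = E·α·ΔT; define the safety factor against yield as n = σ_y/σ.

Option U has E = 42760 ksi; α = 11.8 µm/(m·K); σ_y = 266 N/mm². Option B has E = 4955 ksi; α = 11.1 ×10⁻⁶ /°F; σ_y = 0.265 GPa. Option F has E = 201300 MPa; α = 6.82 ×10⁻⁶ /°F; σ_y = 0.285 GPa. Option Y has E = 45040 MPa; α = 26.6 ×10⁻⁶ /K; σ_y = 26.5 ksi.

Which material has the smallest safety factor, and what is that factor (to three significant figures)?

option U, n = 0.430

Converting E to GPa, α to ×10⁻⁶/K, σ_y to MPa, then σ and n for each:
  option U: E = 294.8, α = 11.8, σ_y = 266.0 → σ = 619 MPa, n = 0.430
  option B: E = 34.16, α = 20.0, σ_y = 265.0 → σ = 122 MPa, n = 2.18
  option F: E = 201.3, α = 12.3, σ_y = 285.0 → σ = 440 MPa, n = 0.648
  option Y: E = 45.04, α = 26.6, σ_y = 182.7 → σ = 213 MPa, n = 0.857
The minimum is option U at n = 0.430.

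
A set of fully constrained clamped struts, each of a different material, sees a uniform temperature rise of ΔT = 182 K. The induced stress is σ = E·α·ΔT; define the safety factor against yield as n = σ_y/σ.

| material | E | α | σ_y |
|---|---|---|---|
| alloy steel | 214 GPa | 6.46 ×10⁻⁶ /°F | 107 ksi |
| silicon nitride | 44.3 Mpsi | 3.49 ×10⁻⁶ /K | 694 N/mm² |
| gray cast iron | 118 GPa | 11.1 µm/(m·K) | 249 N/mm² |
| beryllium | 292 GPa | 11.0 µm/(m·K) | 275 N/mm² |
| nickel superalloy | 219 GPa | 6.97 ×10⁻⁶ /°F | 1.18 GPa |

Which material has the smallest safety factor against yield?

With everything in SI (GPa, ×10⁻⁶/K, MPa):
  alloy steel: E = 214.0, α = 11.6, σ_y = 737.7 → σ = 453 MPa, n = 1.63
  silicon nitride: E = 305.4, α = 3.49, σ_y = 694.0 → σ = 194 MPa, n = 3.58
  gray cast iron: E = 118.0, α = 11.1, σ_y = 249.0 → σ = 238 MPa, n = 1.04
  beryllium: E = 292.0, α = 11.0, σ_y = 275.0 → σ = 585 MPa, n = 0.470
  nickel superalloy: E = 219.0, α = 12.5, σ_y = 1180 → σ = 500 MPa, n = 2.36
Beryllium has the lowest safety factor, n = 0.470.

beryllium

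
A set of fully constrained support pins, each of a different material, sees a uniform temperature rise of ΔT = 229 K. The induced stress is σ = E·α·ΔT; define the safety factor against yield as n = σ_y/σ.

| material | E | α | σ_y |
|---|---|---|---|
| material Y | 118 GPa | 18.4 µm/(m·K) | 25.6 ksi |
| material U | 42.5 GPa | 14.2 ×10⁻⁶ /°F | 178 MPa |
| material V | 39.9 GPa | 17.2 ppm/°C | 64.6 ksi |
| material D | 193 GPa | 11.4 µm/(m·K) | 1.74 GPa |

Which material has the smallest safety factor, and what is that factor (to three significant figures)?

material Y, n = 0.355

In consistent units (E in GPa, α in ×10⁻⁶/K, σ_y in MPa):
  material Y: E = 118.0, α = 18.4, σ_y = 176.5 → σ = 497 MPa, n = 0.355
  material U: E = 42.50, α = 25.6, σ_y = 178.0 → σ = 249 MPa, n = 0.716
  material V: E = 39.90, α = 17.2, σ_y = 445.4 → σ = 157 MPa, n = 2.83
  material D: E = 193.0, α = 11.4, σ_y = 1740 → σ = 504 MPa, n = 3.45
Smallest n: material Y with n = 0.355.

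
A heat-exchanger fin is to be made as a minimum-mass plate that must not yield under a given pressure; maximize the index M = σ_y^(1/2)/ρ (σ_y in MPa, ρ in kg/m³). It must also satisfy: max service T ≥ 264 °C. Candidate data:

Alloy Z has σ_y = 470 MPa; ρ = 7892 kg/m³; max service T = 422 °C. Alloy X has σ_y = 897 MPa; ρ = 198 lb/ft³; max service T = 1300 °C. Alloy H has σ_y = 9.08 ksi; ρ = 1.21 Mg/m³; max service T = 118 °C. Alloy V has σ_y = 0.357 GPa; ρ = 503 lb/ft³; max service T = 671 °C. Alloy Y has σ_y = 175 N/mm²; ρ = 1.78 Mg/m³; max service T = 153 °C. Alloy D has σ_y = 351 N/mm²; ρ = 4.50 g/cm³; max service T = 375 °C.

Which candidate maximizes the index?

alloy X

Screen on constraints: max service T ≥ 264 °C. Survivors: alloy Z, alloy X, alloy V, alloy D.
In SI units:
  alloy Z: σ_y = 470.0 MPa, ρ = 7892 kg/m³
  alloy X: σ_y = 897.0 MPa, ρ = 3172 kg/m³
  alloy V: σ_y = 357.0 MPa, ρ = 8057 kg/m³
  alloy D: σ_y = 351.0 MPa, ρ = 4500 kg/m³
  alloy X: M = 9.44×10⁻³
  alloy D: M = 4.16×10⁻³
  alloy Z: M = 2.75×10⁻³
  alloy V: M = 2.35×10⁻³
The maximum is for alloy X.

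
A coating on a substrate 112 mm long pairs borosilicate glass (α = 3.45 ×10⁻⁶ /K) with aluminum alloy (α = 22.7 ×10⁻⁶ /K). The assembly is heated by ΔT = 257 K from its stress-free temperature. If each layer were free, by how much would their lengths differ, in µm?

Δα = |3.45 − 22.7|×10⁻⁶/K = 19.2×10⁻⁶/K.
ΔL_mismatch = Δα·L·ΔT = 19.2×10⁻⁶ × 112.0 mm × 257.0 K = 554 µm.

554 µm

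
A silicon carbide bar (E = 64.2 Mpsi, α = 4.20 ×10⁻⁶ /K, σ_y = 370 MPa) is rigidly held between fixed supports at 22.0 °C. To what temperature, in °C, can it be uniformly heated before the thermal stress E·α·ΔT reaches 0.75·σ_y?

E = 64.2 Mpsi = 442.6 GPa.
E·α·ΔT = 277.5 MPa ⇒ ΔT = 277.5 / (442.6×10³ × 4.20×10⁻⁶) = 149.3 K.
T = 22.0 + 149.3 = 171.3 °C.

171 °C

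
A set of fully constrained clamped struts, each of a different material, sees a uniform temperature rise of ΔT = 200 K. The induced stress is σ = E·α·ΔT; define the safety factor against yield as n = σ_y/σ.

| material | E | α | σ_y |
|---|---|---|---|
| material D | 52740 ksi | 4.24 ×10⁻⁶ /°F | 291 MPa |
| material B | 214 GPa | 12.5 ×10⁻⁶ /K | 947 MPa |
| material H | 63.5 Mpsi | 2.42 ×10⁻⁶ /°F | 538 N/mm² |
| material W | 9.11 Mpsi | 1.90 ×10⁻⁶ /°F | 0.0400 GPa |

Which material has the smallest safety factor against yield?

With everything in SI (GPa, ×10⁻⁶/K, MPa):
  material D: E = 363.6, α = 7.63, σ_y = 291.0 → σ = 555 MPa, n = 0.524
  material B: E = 214.0, α = 12.5, σ_y = 947.0 → σ = 535 MPa, n = 1.77
  material H: E = 437.8, α = 4.36, σ_y = 538.0 → σ = 381 MPa, n = 1.41
  material W: E = 62.81, α = 3.42, σ_y = 40.00 → σ = 43.0 MPa, n = 0.931
Material D has the lowest safety factor, n = 0.524.

material D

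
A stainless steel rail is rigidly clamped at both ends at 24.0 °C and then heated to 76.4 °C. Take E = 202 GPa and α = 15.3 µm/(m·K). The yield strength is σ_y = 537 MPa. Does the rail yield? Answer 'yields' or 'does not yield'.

ΔT = 52.40 K. Constrained thermal stress σ = E·α·ΔT = 202.0×10³ MPa × 15.3×10⁻⁶ × 52.40 = 162 MPa (compressive).
Compare to σ_y = 537 MPa: σ < σ_y, so it does not yield.

does not yield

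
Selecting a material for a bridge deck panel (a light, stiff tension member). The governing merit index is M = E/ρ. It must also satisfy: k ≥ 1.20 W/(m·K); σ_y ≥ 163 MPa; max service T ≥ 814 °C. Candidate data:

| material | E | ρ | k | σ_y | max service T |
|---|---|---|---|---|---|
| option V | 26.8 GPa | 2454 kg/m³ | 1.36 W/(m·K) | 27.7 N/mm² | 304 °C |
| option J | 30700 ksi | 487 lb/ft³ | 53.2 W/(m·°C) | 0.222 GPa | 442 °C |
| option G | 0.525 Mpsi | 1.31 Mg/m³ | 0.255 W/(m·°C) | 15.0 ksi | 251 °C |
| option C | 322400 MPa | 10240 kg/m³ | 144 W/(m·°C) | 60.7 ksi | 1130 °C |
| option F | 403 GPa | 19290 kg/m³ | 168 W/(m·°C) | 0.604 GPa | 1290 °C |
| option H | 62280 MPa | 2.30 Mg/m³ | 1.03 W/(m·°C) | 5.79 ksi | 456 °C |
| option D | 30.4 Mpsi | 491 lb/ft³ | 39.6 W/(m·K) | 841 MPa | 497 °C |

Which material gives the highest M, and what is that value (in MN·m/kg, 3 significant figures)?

Screen on constraints: k ≥ 1.20 W/(m·K); σ_y ≥ 163 MPa; max service T ≥ 814 °C. Survivors: option C, option F.
After converting to SI:
  option C: E = 322.4 GPa, ρ = 10240 kg/m³
  option F: E = 403.0 GPa, ρ = 19290 kg/m³
  option C: M = 31.5 MN·m/kg
  option F: M = 20.9 MN·m/kg
Option C ranks first.

option C, M = 31.5 MN·m/kg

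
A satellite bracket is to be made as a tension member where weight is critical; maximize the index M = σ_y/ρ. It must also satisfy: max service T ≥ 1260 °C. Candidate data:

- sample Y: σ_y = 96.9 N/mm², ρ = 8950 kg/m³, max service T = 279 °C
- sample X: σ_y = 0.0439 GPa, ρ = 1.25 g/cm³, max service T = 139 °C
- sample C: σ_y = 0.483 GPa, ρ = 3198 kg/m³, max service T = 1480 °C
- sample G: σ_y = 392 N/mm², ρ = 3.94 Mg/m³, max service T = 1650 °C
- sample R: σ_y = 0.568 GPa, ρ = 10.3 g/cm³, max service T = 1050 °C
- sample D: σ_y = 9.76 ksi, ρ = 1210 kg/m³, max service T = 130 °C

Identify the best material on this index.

Screen on constraints: max service T ≥ 1260 °C. Survivors: sample C, sample G.
Convert each candidate to consistent units, then evaluate M:
  sample C: σ_y = 483.0 MPa, ρ = 3198 kg/m³
  sample G: σ_y = 392.0 MPa, ρ = 3940 kg/m³
  sample C: M = 151 kN·m/kg
  sample G: M = 99.5 kN·m/kg
Highest index: sample C.

sample C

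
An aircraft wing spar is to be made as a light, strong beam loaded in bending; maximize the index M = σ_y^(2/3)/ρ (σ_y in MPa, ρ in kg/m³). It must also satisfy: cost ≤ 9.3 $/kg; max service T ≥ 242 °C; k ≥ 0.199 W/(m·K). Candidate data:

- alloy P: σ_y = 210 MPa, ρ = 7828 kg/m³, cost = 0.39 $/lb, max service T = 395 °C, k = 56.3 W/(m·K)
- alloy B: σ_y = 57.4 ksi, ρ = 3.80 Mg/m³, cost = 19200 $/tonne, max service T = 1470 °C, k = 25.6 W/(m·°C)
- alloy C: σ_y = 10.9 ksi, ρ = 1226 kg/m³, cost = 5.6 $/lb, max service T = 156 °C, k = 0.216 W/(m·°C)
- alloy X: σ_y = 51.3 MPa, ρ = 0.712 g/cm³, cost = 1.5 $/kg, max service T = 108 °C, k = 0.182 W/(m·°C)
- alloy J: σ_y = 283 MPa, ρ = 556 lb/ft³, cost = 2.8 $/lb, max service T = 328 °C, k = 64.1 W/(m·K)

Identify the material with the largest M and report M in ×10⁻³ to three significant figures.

Screen on constraints: cost ≤ 9.3 $/kg; max service T ≥ 242 °C; k ≥ 0.199 W/(m·K). Survivors: alloy P, alloy J.
Putting every candidate on a common basis:
  alloy P: σ_y = 210.0 MPa, ρ = 7828 kg/m³
  alloy J: σ_y = 283.0 MPa, ρ = 8906 kg/m³
  alloy J: M = 4.84×10⁻³
  alloy P: M = 4.51×10⁻³
Alloy J has the largest M.

alloy J, M = 4.84×10⁻³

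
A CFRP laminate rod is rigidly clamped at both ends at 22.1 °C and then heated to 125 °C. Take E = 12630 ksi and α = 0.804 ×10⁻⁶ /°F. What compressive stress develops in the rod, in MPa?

13.0 MPa

E = 12630 ksi = 87.08 GPa.
α = 0.804×10⁻⁶/°F × 9/5 = 1.45×10⁻⁶/K.
ΔT = 102.9 K. Constrained thermal stress σ = E·α·ΔT = 87.08×10³ MPa × 1.45×10⁻⁶ × 102.9 = 13.0 MPa (compressive).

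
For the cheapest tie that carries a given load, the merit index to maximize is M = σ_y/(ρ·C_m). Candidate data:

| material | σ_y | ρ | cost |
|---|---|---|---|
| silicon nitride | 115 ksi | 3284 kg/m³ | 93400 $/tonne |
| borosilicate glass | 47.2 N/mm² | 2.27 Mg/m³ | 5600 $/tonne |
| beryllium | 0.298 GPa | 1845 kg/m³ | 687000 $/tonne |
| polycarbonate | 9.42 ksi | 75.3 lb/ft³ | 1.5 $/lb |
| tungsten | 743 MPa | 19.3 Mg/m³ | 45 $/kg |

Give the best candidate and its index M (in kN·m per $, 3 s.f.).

polycarbonate, M = 16.3 kN·m per $

In SI units:
  silicon nitride: σ_y = 792.9 MPa, ρ = 3284 kg/m³, cost = 93.40 $/kg
  borosilicate glass: σ_y = 47.20 MPa, ρ = 2270 kg/m³, cost = 5.600 $/kg
  beryllium: σ_y = 298.0 MPa, ρ = 1845 kg/m³, cost = 687.0 $/kg
  polycarbonate: σ_y = 64.95 MPa, ρ = 1206 kg/m³, cost = 3.307 $/kg
  tungsten: σ_y = 743.0 MPa, ρ = 19300 kg/m³, cost = 45.00 $/kg
  polycarbonate: M = 16.3 kN·m per $
  borosilicate glass: M = 3.71 kN·m per $
  silicon nitride: M = 2.59 kN·m per $
  tungsten: M = 0.855 kN·m per $
  beryllium: M = 0.235 kN·m per $
Polycarbonate has the largest M.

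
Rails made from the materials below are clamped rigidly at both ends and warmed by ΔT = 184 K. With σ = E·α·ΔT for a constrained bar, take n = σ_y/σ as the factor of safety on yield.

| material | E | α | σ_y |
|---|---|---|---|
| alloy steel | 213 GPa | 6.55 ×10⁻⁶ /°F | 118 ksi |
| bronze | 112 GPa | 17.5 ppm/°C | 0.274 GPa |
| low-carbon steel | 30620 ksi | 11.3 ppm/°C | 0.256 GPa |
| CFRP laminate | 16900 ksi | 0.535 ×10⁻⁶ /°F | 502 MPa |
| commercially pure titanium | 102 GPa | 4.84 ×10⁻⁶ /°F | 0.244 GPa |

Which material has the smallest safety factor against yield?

low-carbon steel

Converting E to GPa, α to ×10⁻⁶/K, σ_y to MPa, then σ and n for each:
  alloy steel: E = 213.0, α = 11.8, σ_y = 813.6 → σ = 462 MPa, n = 1.76
  bronze: E = 112.0, α = 17.5, σ_y = 274.0 → σ = 361 MPa, n = 0.760
  low-carbon steel: E = 211.1, α = 11.3, σ_y = 256.0 → σ = 439 MPa, n = 0.583
  CFRP laminate: E = 116.5, α = 0.963, σ_y = 502.0 → σ = 20.6 MPa, n = 24.3
  commercially pure titanium: E = 102.0, α = 8.71, σ_y = 244.0 → σ = 164 MPa, n = 1.49
Low-carbon steel has the lowest safety factor, n = 0.583.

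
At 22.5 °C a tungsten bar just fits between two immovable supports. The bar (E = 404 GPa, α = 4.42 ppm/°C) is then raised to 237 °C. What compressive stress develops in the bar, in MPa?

383 MPa

ΔT = 214.5 K. Constrained thermal stress σ = E·α·ΔT = 404.0×10³ MPa × 4.42×10⁻⁶ × 214.5 = 383 MPa (compressive).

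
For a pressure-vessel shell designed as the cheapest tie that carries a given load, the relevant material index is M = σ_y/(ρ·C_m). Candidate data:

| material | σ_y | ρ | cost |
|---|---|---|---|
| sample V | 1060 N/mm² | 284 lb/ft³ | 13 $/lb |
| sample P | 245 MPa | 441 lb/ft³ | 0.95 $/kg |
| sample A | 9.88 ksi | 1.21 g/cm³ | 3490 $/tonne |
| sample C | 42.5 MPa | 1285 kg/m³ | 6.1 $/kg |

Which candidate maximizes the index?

sample P

Normalizing units and computing the index:
  sample V: σ_y = 1060 MPa, ρ = 4549 kg/m³, cost = 28.66 $/kg
  sample P: σ_y = 245.0 MPa, ρ = 7064 kg/m³, cost = 0.9500 $/kg
  sample A: σ_y = 68.12 MPa, ρ = 1210 kg/m³, cost = 3.490 $/kg
  sample C: σ_y = 42.50 MPa, ρ = 1285 kg/m³, cost = 6.100 $/kg
  sample P: M = 36.5 kN·m per $
  sample A: M = 16.1 kN·m per $
  sample V: M = 8.13 kN·m per $
  sample C: M = 5.42 kN·m per $
The maximum is for sample P.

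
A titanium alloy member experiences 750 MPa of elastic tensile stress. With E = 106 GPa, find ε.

7.08×10⁻³

ε = σ/E = 750 / 106000 = 7.08×10⁻³.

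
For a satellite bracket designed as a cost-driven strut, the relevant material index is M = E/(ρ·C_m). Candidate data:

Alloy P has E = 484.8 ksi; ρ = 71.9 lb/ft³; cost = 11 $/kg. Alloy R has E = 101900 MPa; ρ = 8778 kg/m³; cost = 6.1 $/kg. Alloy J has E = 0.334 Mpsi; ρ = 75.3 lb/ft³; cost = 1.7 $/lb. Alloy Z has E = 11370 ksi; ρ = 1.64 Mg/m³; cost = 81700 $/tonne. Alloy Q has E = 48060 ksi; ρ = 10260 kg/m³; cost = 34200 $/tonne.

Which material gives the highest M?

alloy R

Convert each candidate to consistent units, then evaluate M:
  alloy P: E = 3.343 GPa, ρ = 1152 kg/m³, cost = 11.00 $/kg
  alloy R: E = 101.9 GPa, ρ = 8778 kg/m³, cost = 6.100 $/kg
  alloy J: E = 2.303 GPa, ρ = 1206 kg/m³, cost = 3.748 $/kg
  alloy Z: E = 78.39 GPa, ρ = 1640 kg/m³, cost = 81.70 $/kg
  alloy Q: E = 331.4 GPa, ρ = 10260 kg/m³, cost = 34.20 $/kg
  alloy R: M = 1.90 MN·m per $
  alloy Q: M = 0.944 MN·m per $
  alloy Z: M = 0.585 MN·m per $
  alloy J: M = 0.509 MN·m per $
  alloy P: M = 0.264 MN·m per $
The maximum is for alloy R.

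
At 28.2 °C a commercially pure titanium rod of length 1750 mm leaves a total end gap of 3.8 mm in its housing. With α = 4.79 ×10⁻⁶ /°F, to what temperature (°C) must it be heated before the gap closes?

α = 4.79×10⁻⁶/°F × 9/5 = 8.62×10⁻⁶/K.
α·L₀·ΔT = 3.8 mm ⇒ ΔT = 3.8 / (8.62×10⁻⁶ × 1750.0) = 251.8 K.
T = 28.2 + 251.8 = 280.0 °C.

280 °C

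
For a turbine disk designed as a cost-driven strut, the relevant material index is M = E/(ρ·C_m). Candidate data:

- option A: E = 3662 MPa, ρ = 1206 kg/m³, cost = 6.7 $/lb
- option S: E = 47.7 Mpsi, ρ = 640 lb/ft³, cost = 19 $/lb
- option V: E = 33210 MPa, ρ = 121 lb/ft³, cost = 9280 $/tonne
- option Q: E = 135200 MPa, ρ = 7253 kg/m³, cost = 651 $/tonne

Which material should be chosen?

option Q

In SI units:
  option A: E = 3.662 GPa, ρ = 1206 kg/m³, cost = 14.77 $/kg
  option S: E = 328.9 GPa, ρ = 10250 kg/m³, cost = 41.89 $/kg
  option V: E = 33.21 GPa, ρ = 1938 kg/m³, cost = 9.280 $/kg
  option Q: E = 135.2 GPa, ρ = 7253 kg/m³, cost = 0.6510 $/kg
  option Q: M = 28.6 MN·m per $
  option V: M = 1.85 MN·m per $
  option S: M = 0.766 MN·m per $
  option A: M = 0.206 MN·m per $
The maximum is for option Q.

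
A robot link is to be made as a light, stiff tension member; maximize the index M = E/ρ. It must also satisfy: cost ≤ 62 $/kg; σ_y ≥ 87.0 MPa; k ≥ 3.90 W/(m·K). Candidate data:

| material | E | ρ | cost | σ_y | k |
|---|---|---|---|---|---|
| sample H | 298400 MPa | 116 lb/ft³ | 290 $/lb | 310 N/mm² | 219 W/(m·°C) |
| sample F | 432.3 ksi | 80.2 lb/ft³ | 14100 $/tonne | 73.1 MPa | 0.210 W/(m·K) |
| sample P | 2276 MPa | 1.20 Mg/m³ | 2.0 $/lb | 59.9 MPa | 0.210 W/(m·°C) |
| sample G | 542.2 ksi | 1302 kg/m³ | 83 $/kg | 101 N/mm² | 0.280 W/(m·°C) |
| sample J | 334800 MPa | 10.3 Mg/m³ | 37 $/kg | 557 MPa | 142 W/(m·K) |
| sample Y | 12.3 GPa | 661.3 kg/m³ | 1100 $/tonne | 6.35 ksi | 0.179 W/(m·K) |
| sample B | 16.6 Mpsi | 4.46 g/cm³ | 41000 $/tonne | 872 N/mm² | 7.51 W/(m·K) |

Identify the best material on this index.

Screen on constraints: cost ≤ 62 $/kg; σ_y ≥ 87.0 MPa; k ≥ 3.90 W/(m·K). Survivors: sample J, sample B.
Convert each candidate to consistent units, then evaluate M:
  sample J: E = 334.8 GPa, ρ = 10300 kg/m³
  sample B: E = 114.5 GPa, ρ = 4460 kg/m³
  sample J: M = 32.5 MN·m/kg
  sample B: M = 25.7 MN·m/kg
Sample J has the largest M.

sample J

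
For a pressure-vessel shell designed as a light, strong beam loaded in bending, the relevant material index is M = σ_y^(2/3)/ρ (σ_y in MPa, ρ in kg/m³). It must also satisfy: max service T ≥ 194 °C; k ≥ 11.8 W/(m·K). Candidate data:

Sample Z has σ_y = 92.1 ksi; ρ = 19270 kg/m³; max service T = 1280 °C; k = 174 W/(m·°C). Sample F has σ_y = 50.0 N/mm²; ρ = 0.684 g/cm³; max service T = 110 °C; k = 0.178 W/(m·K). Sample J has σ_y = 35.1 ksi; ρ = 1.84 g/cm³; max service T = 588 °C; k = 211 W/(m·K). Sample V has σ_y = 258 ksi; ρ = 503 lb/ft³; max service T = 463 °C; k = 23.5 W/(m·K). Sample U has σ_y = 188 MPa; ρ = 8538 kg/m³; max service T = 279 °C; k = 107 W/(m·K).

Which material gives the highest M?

Screen on constraints: max service T ≥ 194 °C; k ≥ 11.8 W/(m·K). Survivors: sample Z, sample J, sample V, sample U.
Normalizing units and computing the index:
  sample Z: σ_y = 635.0 MPa, ρ = 19270 kg/m³
  sample J: σ_y = 242.0 MPa, ρ = 1840 kg/m³
  sample V: σ_y = 1779 MPa, ρ = 8057 kg/m³
  sample U: σ_y = 188.0 MPa, ρ = 8538 kg/m³
  sample J: M = 21.1×10⁻³
  sample V: M = 18.2×10⁻³
  sample U: M = 3.84×10⁻³
  sample Z: M = 3.83×10⁻³
Sample J ranks first.

sample J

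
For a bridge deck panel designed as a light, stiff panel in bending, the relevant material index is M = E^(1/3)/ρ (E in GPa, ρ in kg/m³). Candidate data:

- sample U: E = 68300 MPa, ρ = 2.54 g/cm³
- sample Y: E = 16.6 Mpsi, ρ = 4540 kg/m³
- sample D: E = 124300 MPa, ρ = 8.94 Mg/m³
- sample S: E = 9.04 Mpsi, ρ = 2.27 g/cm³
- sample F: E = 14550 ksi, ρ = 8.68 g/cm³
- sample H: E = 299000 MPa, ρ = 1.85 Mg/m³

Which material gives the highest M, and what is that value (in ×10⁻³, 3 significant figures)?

Putting every candidate on a common basis:
  sample U: E = 68.30 GPa, ρ = 2540 kg/m³
  sample Y: E = 114.5 GPa, ρ = 4540 kg/m³
  sample D: E = 124.3 GPa, ρ = 8940 kg/m³
  sample S: E = 62.33 GPa, ρ = 2270 kg/m³
  sample F: E = 100.3 GPa, ρ = 8680 kg/m³
  sample H: E = 299.0 GPa, ρ = 1850 kg/m³
  sample H: M = 3.61×10⁻³
  sample S: M = 1.75×10⁻³
  sample U: M = 1.61×10⁻³
  sample Y: M = 1.07×10⁻³
  sample D: M = 0.558×10⁻³
  sample F: M = 0.535×10⁻³
Sample H ranks first.

sample H, M = 3.61×10⁻³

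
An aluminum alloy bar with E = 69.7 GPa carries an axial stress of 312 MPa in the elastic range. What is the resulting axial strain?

4.48×10⁻³

ε = σ/E = 312 / 69700 = 4.48×10⁻³.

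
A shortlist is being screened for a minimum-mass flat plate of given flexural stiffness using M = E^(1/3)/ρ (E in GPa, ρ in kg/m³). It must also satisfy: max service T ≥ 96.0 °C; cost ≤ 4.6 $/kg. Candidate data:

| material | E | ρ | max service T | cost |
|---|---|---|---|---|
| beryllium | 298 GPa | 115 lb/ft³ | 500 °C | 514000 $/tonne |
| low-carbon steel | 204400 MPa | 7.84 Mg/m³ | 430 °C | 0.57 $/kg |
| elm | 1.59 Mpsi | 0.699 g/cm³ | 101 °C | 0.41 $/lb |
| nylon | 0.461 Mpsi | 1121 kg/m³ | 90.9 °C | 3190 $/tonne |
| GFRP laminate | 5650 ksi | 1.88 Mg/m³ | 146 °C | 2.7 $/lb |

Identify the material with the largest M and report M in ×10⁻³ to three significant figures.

Screen on constraints: max service T ≥ 96.0 °C; cost ≤ 4.6 $/kg. Survivors: low-carbon steel, elm.
Normalizing units and computing the index:
  low-carbon steel: E = 204.4 GPa, ρ = 7840 kg/m³
  elm: E = 10.96 GPa, ρ = 699.0 kg/m³
  elm: M = 3.18×10⁻³
  low-carbon steel: M = 0.751×10⁻³
Highest index: elm.

elm, M = 3.18×10⁻³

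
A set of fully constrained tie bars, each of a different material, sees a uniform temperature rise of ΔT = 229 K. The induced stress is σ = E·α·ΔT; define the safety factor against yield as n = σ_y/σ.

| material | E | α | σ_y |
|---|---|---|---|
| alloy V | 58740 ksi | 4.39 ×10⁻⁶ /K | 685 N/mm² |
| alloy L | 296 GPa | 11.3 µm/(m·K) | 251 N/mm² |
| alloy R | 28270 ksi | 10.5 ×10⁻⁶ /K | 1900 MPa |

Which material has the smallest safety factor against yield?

With everything in SI (GPa, ×10⁻⁶/K, MPa):
  alloy V: E = 405.0, α = 4.39, σ_y = 685.0 → σ = 407 MPa, n = 1.68
  alloy L: E = 296.0, α = 11.3, σ_y = 251.0 → σ = 766 MPa, n = 0.328
  alloy R: E = 194.9, α = 10.5, σ_y = 1900 → σ = 469 MPa, n = 4.05
Smallest n: alloy L with n = 0.328.

alloy L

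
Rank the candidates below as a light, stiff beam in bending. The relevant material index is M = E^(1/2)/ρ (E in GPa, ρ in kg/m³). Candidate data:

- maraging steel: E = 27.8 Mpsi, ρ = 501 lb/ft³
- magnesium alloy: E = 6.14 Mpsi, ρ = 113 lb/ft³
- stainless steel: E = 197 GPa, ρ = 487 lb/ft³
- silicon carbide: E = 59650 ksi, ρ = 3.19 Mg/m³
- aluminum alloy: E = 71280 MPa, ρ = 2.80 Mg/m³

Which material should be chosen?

After converting to SI:
  maraging steel: E = 191.7 GPa, ρ = 8025 kg/m³
  magnesium alloy: E = 42.33 GPa, ρ = 1810 kg/m³
  stainless steel: E = 197.0 GPa, ρ = 7801 kg/m³
  silicon carbide: E = 411.3 GPa, ρ = 3190 kg/m³
  aluminum alloy: E = 71.28 GPa, ρ = 2800 kg/m³
  silicon carbide: M = 6.36×10⁻³
  magnesium alloy: M = 3.59×10⁻³
  aluminum alloy: M = 3.02×10⁻³
  stainless steel: M = 1.80×10⁻³
  maraging steel: M = 1.73×10⁻³
Silicon carbide has the largest M.

silicon carbide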